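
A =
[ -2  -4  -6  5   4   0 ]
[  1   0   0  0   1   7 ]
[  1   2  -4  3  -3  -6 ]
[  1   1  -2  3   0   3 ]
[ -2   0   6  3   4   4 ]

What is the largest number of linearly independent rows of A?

Row reduce to echelon form.
R2 ← R2 + (1/2)·R1: [0, -2, -3, 5/2, 3, 7]
R3 ← R3 + (1/2)·R1: [0, 0, -7, 11/2, -1, -6]
R4 ← R4 + (1/2)·R1: [0, -1, -5, 11/2, 2, 3]
R5 ← R5 − R1: [0, 4, 12, -2, 0, 4]
R4 ← R4 − (1/2)·R2: [0, 0, -7/2, 17/4, 1/2, -1/2]
R5 ← R5 + (2)·R2: [0, 0, 6, 3, 6, 18]
R4 ← R4 − (1/2)·R3: [0, 0, 0, 3/2, 1, 5/2]
R5 ← R5 + (6/7)·R3: [0, 0, 0, 54/7, 36/7, 90/7]
R5 ← R5 − (36/7)·R4: [0, 0, 0, 0, 0, 0]
Echelon form has 4 nonzero rows, so rank(A) = 4.
The rank gives the maximum number of linearly independent rows: 4.

4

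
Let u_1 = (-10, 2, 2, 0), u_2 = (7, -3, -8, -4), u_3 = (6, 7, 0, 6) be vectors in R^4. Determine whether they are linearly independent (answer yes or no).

yes

Form the matrix with these vectors as rows and row reduce.
R2 ← R2 + (7/10)·R1: [0, -8/5, -33/5, -4]
R3 ← R3 + (3/5)·R1: [0, 41/5, 6/5, 6]
R3 ← R3 + (41/8)·R2: [0, 0, -261/8, -29/2]
3 nonzero rows, so the 3 vectors span a space of dimension 3.
Since 3 = 3, the vectors are linearly independent.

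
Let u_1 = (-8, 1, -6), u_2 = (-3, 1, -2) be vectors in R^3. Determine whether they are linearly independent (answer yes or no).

yes

Form the matrix with these vectors as rows and row reduce.
R2 ← R2 − (3/8)·R1: [0, 5/8, 1/4]
2 nonzero rows, so the 2 vectors span a space of dimension 2.
Since 2 = 2, the vectors are linearly independent.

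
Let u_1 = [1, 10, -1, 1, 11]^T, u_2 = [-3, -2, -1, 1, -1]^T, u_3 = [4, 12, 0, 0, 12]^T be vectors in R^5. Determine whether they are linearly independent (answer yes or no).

no

Form the matrix with these vectors as rows and row reduce.
R2 ← R2 + (3)·R1: [0, 28, -4, 4, 32]
R3 ← R3 − (4)·R1: [0, -28, 4, -4, -32]
R3 ← R3 + R2: [0, 0, 0, 0, 0]
2 nonzero rows, so the 3 vectors span a space of dimension 2.
Since 2 < 3, the vectors are linearly dependent.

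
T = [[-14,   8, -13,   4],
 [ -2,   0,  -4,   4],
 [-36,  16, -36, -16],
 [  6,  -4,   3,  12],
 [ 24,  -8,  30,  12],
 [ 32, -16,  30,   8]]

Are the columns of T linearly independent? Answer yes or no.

yes

Row reduce T to echelon form.
R2 ← R2 − (1/7)·R1: [0, -8/7, -15/7, 24/7]
R3 ← R3 − (18/7)·R1: [0, -32/7, -18/7, -184/7]
R4 ← R4 + (3/7)·R1: [0, -4/7, -18/7, 96/7]
R5 ← R5 + (12/7)·R1: [0, 40/7, 54/7, 132/7]
R6 ← R6 + (16/7)·R1: [0, 16/7, 2/7, 120/7]
R3 ← R3 − (4)·R2: [0, 0, 6, -40]
R4 ← R4 − (1/2)·R2: [0, 0, -3/2, 12]
R5 ← R5 + (5)·R2: [0, 0, -3, 36]
R6 ← R6 + (2)·R2: [0, 0, -4, 24]
R4 ← R4 + (1/4)·R3: [0, 0, 0, 2]
R5 ← R5 + (1/2)·R3: [0, 0, 0, 16]
R6 ← R6 + (2/3)·R3: [0, 0, 0, -8/3]
R5 ← R5 − (8)·R4: [0, 0, 0, 0]
R6 ← R6 + (4/3)·R4: [0, 0, 0, 0]
4 pivots among 4 columns.
Every column is a pivot column, so the columns are linearly independent.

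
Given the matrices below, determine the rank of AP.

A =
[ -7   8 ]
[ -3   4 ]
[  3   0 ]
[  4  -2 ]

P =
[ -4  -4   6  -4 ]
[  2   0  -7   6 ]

First compute AP:
[[ 44,  28, -98,  76],
 [ 20,  12, -46,  36],
 [-12, -12,  18, -12],
 [-20, -16,  38, -28]]
Now row reduce the product.
R2 ← R2 − (5/11)·R1: [0, -8/11, -16/11, 16/11]
R3 ← R3 + (3/11)·R1: [0, -48/11, -96/11, 96/11]
R4 ← R4 + (5/11)·R1: [0, -36/11, -72/11, 72/11]
R3 ← R3 − (6)·R2: [0, 0, 0, 0]
R4 ← R4 − (9/2)·R2: [0, 0, 0, 0]
2 nonzero rows, so rank(AP) = 2.

2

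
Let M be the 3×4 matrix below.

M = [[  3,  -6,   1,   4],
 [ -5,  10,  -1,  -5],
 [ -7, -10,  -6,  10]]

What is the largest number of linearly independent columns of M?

Row reduce to echelon form.
R2 ← R2 + (5/3)·R1: [0, 0, 2/3, 5/3]
R3 ← R3 + (7/3)·R1: [0, -24, -11/3, 58/3]
Swap R2 ↔ R3
Echelon form has 3 nonzero rows, so rank(M) = 3.
The rank gives the maximum number of linearly independent columns: 3.

3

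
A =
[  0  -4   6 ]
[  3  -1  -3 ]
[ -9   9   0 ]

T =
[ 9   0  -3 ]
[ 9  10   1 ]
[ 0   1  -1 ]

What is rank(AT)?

2

First compute AT:
[[-36, -34, -10],
 [ 18, -13,  -7],
 [  0,  90,  36]]
Now row reduce the product.
R2 ← R2 + (1/2)·R1: [0, -30, -12]
R3 ← R3 + (3)·R2: [0, 0, 0]
2 nonzero rows, so rank(AT) = 2.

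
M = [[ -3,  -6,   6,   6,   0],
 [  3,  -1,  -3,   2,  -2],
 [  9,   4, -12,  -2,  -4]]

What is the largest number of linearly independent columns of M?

Row reduce to echelon form.
R2 ← R2 + R1: [0, -7, 3, 8, -2]
R3 ← R3 + (3)·R1: [0, -14, 6, 16, -4]
R3 ← R3 − (2)·R2: [0, 0, 0, 0, 0]
Echelon form has 2 nonzero rows, so rank(M) = 2.
The rank gives the maximum number of linearly independent columns: 2.

2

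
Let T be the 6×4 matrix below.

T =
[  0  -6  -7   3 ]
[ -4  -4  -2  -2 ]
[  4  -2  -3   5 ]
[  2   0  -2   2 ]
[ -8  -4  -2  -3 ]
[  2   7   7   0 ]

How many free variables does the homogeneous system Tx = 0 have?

0

Row reduce to echelon form.
Swap R1 ↔ R2
R3 ← R3 + R1: [0, -6, -5, 3]
R4 ← R4 + (1/2)·R1: [0, -2, -3, 1]
R5 ← R5 − (2)·R1: [0, 4, 2, 1]
R6 ← R6 + (1/2)·R1: [0, 5, 6, -1]
R3 ← R3 − R2: [0, 0, 2, 0]
R4 ← R4 − (1/3)·R2: [0, 0, -2/3, 0]
R5 ← R5 + (2/3)·R2: [0, 0, -8/3, 3]
R6 ← R6 + (5/6)·R2: [0, 0, 1/6, 3/2]
R4 ← R4 + (1/3)·R3: [0, 0, 0, 0]
R5 ← R5 + (4/3)·R3: [0, 0, 0, 3]
R6 ← R6 − (1/12)·R3: [0, 0, 0, 3/2]
Swap R4 ↔ R5
R6 ← R6 − (1/2)·R4: [0, 0, 0, 0]
4 nonzero rows, so rank(T) = 4.
T has 4 columns; by rank–nullity, nullity = 4 − 4 = 0.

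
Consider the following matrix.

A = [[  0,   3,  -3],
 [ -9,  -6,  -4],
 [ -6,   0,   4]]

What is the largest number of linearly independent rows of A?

3

Row reduce to echelon form.
Swap R1 ↔ R2
R3 ← R3 − (2/3)·R1: [0, 4, 20/3]
R3 ← R3 − (4/3)·R2: [0, 0, 32/3]
Echelon form has 3 nonzero rows, so rank(A) = 3.
The rank gives the maximum number of linearly independent rows: 3.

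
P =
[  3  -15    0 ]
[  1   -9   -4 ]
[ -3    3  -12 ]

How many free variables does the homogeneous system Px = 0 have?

1

Row reduce to echelon form.
R2 ← R2 − (1/3)·R1: [0, -4, -4]
R3 ← R3 + R1: [0, -12, -12]
R3 ← R3 − (3)·R2: [0, 0, 0]
2 nonzero rows, so rank(P) = 2.
P has 3 columns; by rank–nullity, nullity = 3 − 2 = 1.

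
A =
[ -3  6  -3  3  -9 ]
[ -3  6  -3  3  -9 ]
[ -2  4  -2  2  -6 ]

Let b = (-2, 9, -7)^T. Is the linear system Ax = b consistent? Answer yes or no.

no

Row reduce the augmented matrix [A | b].
R2 ← R2 − R1: [0, 0, 0, 0, 0, 11]
R3 ← R3 − (2/3)·R1: [0, 0, 0, 0, 0, -17/3]
R3 ← R3 + (17/33)·R2: [0, 0, 0, 0, 0, 0]
The echelon form has 2 nonzero rows; the last pivot sits in the augmented column, so rank(A) = 1 but rank([A|b]) = 2.
Since the ranks differ, the system is inconsistent.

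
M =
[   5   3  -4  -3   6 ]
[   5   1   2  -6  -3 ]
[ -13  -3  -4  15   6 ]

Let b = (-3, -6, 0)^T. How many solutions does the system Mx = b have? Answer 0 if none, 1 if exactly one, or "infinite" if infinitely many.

Row reduce the augmented matrix [M | b].
R2 ← R2 − R1: [0, -2, 6, -3, -9, -3]
R3 ← R3 + (13/5)·R1: [0, 24/5, -72/5, 36/5, 108/5, -39/5]
R3 ← R3 + (12/5)·R2: [0, 0, 0, 0, 0, -15]
The echelon form has 3 nonzero rows; the last pivot sits in the augmented column, so rank(M) = 2 but rank([M|b]) = 3.
Since the ranks differ, the system is inconsistent.
It has no solutions.

0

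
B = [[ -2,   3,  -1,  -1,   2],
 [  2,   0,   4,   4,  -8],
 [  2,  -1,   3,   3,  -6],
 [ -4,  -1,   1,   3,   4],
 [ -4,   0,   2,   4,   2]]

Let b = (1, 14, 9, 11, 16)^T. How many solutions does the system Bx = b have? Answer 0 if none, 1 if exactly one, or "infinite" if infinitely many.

Row reduce the augmented matrix [B | b].
R2 ← R2 + R1: [0, 3, 3, 3, -6, 15]
R3 ← R3 + R1: [0, 2, 2, 2, -4, 10]
R4 ← R4 − (2)·R1: [0, -7, 3, 5, 0, 9]
R5 ← R5 − (2)·R1: [0, -6, 4, 6, -2, 14]
R3 ← R3 − (2/3)·R2: [0, 0, 0, 0, 0, 0]
R4 ← R4 + (7/3)·R2: [0, 0, 10, 12, -14, 44]
R5 ← R5 + (2)·R2: [0, 0, 10, 12, -14, 44]
Swap R3 ↔ R4
R5 ← R5 − R3: [0, 0, 0, 0, 0, 0]
The echelon form has 3 nonzero rows, and every pivot lies in the first 5 columns, so rank(B) = rank([B|b]) = 3.
The system is consistent.
rank = 3 < 5 unknowns, so there are infinitely many solutions.

infinite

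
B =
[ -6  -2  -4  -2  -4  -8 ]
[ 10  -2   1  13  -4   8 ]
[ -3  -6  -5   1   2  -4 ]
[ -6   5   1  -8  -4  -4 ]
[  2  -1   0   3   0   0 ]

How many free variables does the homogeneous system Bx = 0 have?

Row reduce to echelon form.
R2 ← R2 + (5/3)·R1: [0, -16/3, -17/3, 29/3, -32/3, -16/3]
R3 ← R3 − (1/2)·R1: [0, -5, -3, 2, 4, 0]
R4 ← R4 − R1: [0, 7, 5, -6, 0, 4]
R5 ← R5 + (1/3)·R1: [0, -5/3, -4/3, 7/3, -4/3, -8/3]
R3 ← R3 − (15/16)·R2: [0, 0, 37/16, -113/16, 14, 5]
R4 ← R4 + (21/16)·R2: [0, 0, -39/16, 107/16, -14, -3]
R5 ← R5 − (5/16)·R2: [0, 0, 7/16, -11/16, 2, -1]
R4 ← R4 + (39/37)·R3: [0, 0, 0, -28/37, 28/37, 84/37]
R5 ← R5 − (7/37)·R3: [0, 0, 0, 24/37, -24/37, -72/37]
R5 ← R5 + (6/7)·R4: [0, 0, 0, 0, 0, 0]
4 nonzero rows, so rank(B) = 4.
B has 6 columns; by rank–nullity, nullity = 6 − 4 = 2.

2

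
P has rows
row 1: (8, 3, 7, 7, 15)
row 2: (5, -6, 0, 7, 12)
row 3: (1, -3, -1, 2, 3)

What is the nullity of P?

Row reduce to echelon form.
R2 ← R2 − (5/8)·R1: [0, -63/8, -35/8, 21/8, 21/8]
R3 ← R3 − (1/8)·R1: [0, -27/8, -15/8, 9/8, 9/8]
R3 ← R3 − (3/7)·R2: [0, 0, 0, 0, 0]
2 nonzero rows, so rank(P) = 2.
P has 5 columns; by rank–nullity, nullity = 5 − 2 = 3.

3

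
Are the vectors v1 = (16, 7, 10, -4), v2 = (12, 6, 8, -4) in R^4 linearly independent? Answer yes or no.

yes

Form the matrix with these vectors as rows and row reduce.
R2 ← R2 − (3/4)·R1: [0, 3/4, 1/2, -1]
2 nonzero rows, so the 2 vectors span a space of dimension 2.
Since 2 = 2, the vectors are linearly independent.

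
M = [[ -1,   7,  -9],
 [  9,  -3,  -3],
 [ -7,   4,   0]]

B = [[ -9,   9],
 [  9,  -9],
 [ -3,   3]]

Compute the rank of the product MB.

1

First compute MB:
[[ 99, -99],
 [-99,  99],
 [ 99, -99]]
Now row reduce the product.
R2 ← R2 + R1: [0, 0]
R3 ← R3 − R1: [0, 0]
1 nonzero row, so rank(MB) = 1.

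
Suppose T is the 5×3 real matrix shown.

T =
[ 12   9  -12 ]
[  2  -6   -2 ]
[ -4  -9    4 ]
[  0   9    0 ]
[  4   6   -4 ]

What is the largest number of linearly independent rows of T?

Row reduce to echelon form.
R2 ← R2 − (1/6)·R1: [0, -15/2, 0]
R3 ← R3 + (1/3)·R1: [0, -6, 0]
R5 ← R5 − (1/3)·R1: [0, 3, 0]
R3 ← R3 − (4/5)·R2: [0, 0, 0]
R4 ← R4 + (6/5)·R2: [0, 0, 0]
R5 ← R5 + (2/5)·R2: [0, 0, 0]
Echelon form has 2 nonzero rows, so rank(T) = 2.
The rank gives the maximum number of linearly independent rows: 2.

2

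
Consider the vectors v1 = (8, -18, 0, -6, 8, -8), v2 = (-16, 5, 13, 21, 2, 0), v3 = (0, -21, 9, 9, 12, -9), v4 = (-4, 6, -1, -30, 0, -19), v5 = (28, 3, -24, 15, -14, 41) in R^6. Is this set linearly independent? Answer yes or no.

Form the matrix with these vectors as rows and row reduce.
R2 ← R2 + (2)·R1: [0, -31, 13, 9, 18, -16]
R4 ← R4 + (1/2)·R1: [0, -3, -1, -33, 4, -23]
R5 ← R5 − (7/2)·R1: [0, 66, -24, 36, -42, 69]
R3 ← R3 − (21/31)·R2: [0, 0, 6/31, 90/31, -6/31, 57/31]
R4 ← R4 − (3/31)·R2: [0, 0, -70/31, -1050/31, 70/31, -665/31]
R5 ← R5 + (66/31)·R2: [0, 0, 114/31, 1710/31, -114/31, 1083/31]
R4 ← R4 + (35/3)·R3: [0, 0, 0, 0, 0, 0]
R5 ← R5 − (19)·R3: [0, 0, 0, 0, 0, 0]
3 nonzero rows, so the 5 vectors span a space of dimension 3.
Since 3 < 5, the vectors are linearly dependent.

no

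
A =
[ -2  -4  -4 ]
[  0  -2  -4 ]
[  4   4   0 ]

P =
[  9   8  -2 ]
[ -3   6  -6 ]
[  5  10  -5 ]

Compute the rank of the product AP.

2

First compute AP:
[[-26, -80,  48],
 [-14, -52,  32],
 [ 24,  56, -32]]
Now row reduce the product.
R2 ← R2 − (7/13)·R1: [0, -116/13, 80/13]
R3 ← R3 + (12/13)·R1: [0, -232/13, 160/13]
R3 ← R3 − (2)·R2: [0, 0, 0]
2 nonzero rows, so rank(AP) = 2.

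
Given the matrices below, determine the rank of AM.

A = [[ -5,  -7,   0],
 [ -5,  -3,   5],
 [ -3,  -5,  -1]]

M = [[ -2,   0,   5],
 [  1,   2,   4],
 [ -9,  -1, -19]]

2

First compute AM:
[[  3, -14, -53],
 [-38, -11, -132],
 [ 10,  -9, -16]]
Now row reduce the product.
R2 ← R2 + (38/3)·R1: [0, -565/3, -2410/3]
R3 ← R3 − (10/3)·R1: [0, 113/3, 482/3]
R3 ← R3 + (1/5)·R2: [0, 0, 0]
2 nonzero rows, so rank(AM) = 2.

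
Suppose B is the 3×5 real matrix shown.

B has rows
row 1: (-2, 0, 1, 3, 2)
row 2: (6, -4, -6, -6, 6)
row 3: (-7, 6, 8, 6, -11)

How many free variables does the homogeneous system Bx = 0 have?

3

Row reduce to echelon form.
R2 ← R2 + (3)·R1: [0, -4, -3, 3, 12]
R3 ← R3 − (7/2)·R1: [0, 6, 9/2, -9/2, -18]
R3 ← R3 + (3/2)·R2: [0, 0, 0, 0, 0]
2 nonzero rows, so rank(B) = 2.
B has 5 columns; by rank–nullity, nullity = 5 − 2 = 3.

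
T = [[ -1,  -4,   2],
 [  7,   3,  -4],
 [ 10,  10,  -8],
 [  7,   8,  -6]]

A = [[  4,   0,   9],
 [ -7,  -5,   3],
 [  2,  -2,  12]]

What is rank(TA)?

2

First compute TA:
[[ 28,  16,   3],
 [ -1,  -7,  24],
 [-46, -34,  24],
 [-40, -28,  15]]
Now row reduce the product.
R2 ← R2 + (1/28)·R1: [0, -45/7, 675/28]
R3 ← R3 + (23/14)·R1: [0, -54/7, 405/14]
R4 ← R4 + (10/7)·R1: [0, -36/7, 135/7]
R3 ← R3 − (6/5)·R2: [0, 0, 0]
R4 ← R4 − (4/5)·R2: [0, 0, 0]
2 nonzero rows, so rank(TA) = 2.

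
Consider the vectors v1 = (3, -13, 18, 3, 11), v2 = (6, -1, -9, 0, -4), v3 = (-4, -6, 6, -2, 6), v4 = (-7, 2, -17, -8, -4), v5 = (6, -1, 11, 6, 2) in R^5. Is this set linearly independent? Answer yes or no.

Form the matrix with these vectors as rows and row reduce.
R2 ← R2 − (2)·R1: [0, 25, -45, -6, -26]
R3 ← R3 + (4/3)·R1: [0, -70/3, 30, 2, 62/3]
R4 ← R4 + (7/3)·R1: [0, -85/3, 25, -1, 65/3]
R5 ← R5 − (2)·R1: [0, 25, -25, 0, -20]
R3 ← R3 + (14/15)·R2: [0, 0, -12, -18/5, -18/5]
R4 ← R4 + (17/15)·R2: [0, 0, -26, -39/5, -39/5]
R5 ← R5 − R2: [0, 0, 20, 6, 6]
R4 ← R4 − (13/6)·R3: [0, 0, 0, 0, 0]
R5 ← R5 + (5/3)·R3: [0, 0, 0, 0, 0]
3 nonzero rows, so the 5 vectors span a space of dimension 3.
Since 3 < 5, the vectors are linearly dependent.

no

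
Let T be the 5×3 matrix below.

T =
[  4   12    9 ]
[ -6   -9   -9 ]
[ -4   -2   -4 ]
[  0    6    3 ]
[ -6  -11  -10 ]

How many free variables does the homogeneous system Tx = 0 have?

Row reduce to echelon form.
R2 ← R2 + (3/2)·R1: [0, 9, 9/2]
R3 ← R3 + R1: [0, 10, 5]
R5 ← R5 + (3/2)·R1: [0, 7, 7/2]
R3 ← R3 − (10/9)·R2: [0, 0, 0]
R4 ← R4 − (2/3)·R2: [0, 0, 0]
R5 ← R5 − (7/9)·R2: [0, 0, 0]
2 nonzero rows, so rank(T) = 2.
T has 3 columns; by rank–nullity, nullity = 3 − 2 = 1.

1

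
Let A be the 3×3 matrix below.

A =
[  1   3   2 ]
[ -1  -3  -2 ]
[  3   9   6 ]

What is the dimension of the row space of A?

1

Row reduce to echelon form.
R2 ← R2 + R1: [0, 0, 0]
R3 ← R3 − (3)·R1: [0, 0, 0]
Echelon form has 1 nonzero row, so rank(A) = 1.
The row space has dimension equal to the rank: 1.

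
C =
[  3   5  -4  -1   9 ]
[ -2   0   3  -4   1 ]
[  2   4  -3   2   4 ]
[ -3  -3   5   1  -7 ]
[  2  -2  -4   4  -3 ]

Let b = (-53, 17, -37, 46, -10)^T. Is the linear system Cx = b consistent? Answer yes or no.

Row reduce the augmented matrix [C | b].
R2 ← R2 + (2/3)·R1: [0, 10/3, 1/3, -14/3, 7, -55/3]
R3 ← R3 − (2/3)·R1: [0, 2/3, -1/3, 8/3, -2, -5/3]
R4 ← R4 + R1: [0, 2, 1, 0, 2, -7]
R5 ← R5 − (2/3)·R1: [0, -16/3, -4/3, 14/3, -9, 76/3]
R3 ← R3 − (1/5)·R2: [0, 0, -2/5, 18/5, -17/5, 2]
R4 ← R4 − (3/5)·R2: [0, 0, 4/5, 14/5, -11/5, 4]
R5 ← R5 + (8/5)·R2: [0, 0, -4/5, -14/5, 11/5, -4]
R4 ← R4 + (2)·R3: [0, 0, 0, 10, -9, 8]
R5 ← R5 − (2)·R3: [0, 0, 0, -10, 9, -8]
R5 ← R5 + R4: [0, 0, 0, 0, 0, 0]
The echelon form has 4 nonzero rows, and every pivot lies in the first 5 columns, so rank(C) = rank([C|b]) = 4.
The system is consistent.

yes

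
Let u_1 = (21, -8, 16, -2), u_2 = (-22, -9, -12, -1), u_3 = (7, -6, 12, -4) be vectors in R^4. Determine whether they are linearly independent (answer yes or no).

Form the matrix with these vectors as rows and row reduce.
R2 ← R2 + (22/21)·R1: [0, -365/21, 100/21, -65/21]
R3 ← R3 − (1/3)·R1: [0, -10/3, 20/3, -10/3]
R3 ← R3 − (14/73)·R2: [0, 0, 420/73, -200/73]
3 nonzero rows, so the 3 vectors span a space of dimension 3.
Since 3 = 3, the vectors are linearly independent.

yes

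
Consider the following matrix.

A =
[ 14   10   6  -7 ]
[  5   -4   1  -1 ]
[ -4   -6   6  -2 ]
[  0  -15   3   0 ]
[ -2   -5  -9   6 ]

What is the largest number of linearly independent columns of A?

3

Row reduce to echelon form.
R2 ← R2 − (5/14)·R1: [0, -53/7, -8/7, 3/2]
R3 ← R3 + (2/7)·R1: [0, -22/7, 54/7, -4]
R5 ← R5 + (1/7)·R1: [0, -25/7, -57/7, 5]
R3 ← R3 − (22/53)·R2: [0, 0, 434/53, -245/53]
R4 ← R4 − (105/53)·R2: [0, 0, 279/53, -315/106]
R5 ← R5 − (25/53)·R2: [0, 0, -403/53, 455/106]
R4 ← R4 − (9/14)·R3: [0, 0, 0, 0]
R5 ← R5 + (13/14)·R3: [0, 0, 0, 0]
Echelon form has 3 nonzero rows, so rank(A) = 3.
The rank gives the maximum number of linearly independent columns: 3.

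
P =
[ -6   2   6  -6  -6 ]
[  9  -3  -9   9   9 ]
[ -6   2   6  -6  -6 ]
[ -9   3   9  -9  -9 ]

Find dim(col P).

1

Row reduce to echelon form.
R2 ← R2 + (3/2)·R1: [0, 0, 0, 0, 0]
R3 ← R3 − R1: [0, 0, 0, 0, 0]
R4 ← R4 − (3/2)·R1: [0, 0, 0, 0, 0]
Echelon form has 1 nonzero row, so rank(P) = 1.
The column space has dimension equal to the rank: 1.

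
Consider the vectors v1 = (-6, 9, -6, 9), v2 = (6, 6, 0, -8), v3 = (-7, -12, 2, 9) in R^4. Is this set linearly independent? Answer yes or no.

Form the matrix with these vectors as rows and row reduce.
R2 ← R2 + R1: [0, 15, -6, 1]
R3 ← R3 − (7/6)·R1: [0, -45/2, 9, -3/2]
R3 ← R3 + (3/2)·R2: [0, 0, 0, 0]
2 nonzero rows, so the 3 vectors span a space of dimension 2.
Since 2 < 3, the vectors are linearly dependent.

no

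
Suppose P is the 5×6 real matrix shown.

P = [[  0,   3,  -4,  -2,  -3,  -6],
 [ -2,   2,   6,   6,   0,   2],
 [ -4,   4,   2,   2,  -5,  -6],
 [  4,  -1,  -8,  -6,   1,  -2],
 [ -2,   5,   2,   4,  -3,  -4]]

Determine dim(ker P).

Row reduce to echelon form.
Swap R1 ↔ R2
R3 ← R3 − (2)·R1: [0, 0, -10, -10, -5, -10]
R4 ← R4 + (2)·R1: [0, 3, 4, 6, 1, 2]
R5 ← R5 − R1: [0, 3, -4, -2, -3, -6]
R4 ← R4 − R2: [0, 0, 8, 8, 4, 8]
R5 ← R5 − R2: [0, 0, 0, 0, 0, 0]
R4 ← R4 + (4/5)·R3: [0, 0, 0, 0, 0, 0]
3 nonzero rows, so rank(P) = 3.
P has 6 columns; by rank–nullity, nullity = 6 − 3 = 3.

3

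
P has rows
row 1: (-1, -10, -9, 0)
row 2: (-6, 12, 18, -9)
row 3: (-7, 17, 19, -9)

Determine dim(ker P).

Row reduce to echelon form.
R2 ← R2 − (6)·R1: [0, 72, 72, -9]
R3 ← R3 − (7)·R1: [0, 87, 82, -9]
R3 ← R3 − (29/24)·R2: [0, 0, -5, 15/8]
3 nonzero rows, so rank(P) = 3.
P has 4 columns; by rank–nullity, nullity = 4 − 3 = 1.

1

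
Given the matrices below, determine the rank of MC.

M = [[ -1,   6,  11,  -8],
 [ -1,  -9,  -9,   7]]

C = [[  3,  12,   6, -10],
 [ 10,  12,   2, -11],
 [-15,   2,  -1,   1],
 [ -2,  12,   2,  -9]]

First compute MC:
[[-92, -14, -21,  27],
 [ 28, -54,  -1,  37]]
Now row reduce the product.
R2 ← R2 + (7/23)·R1: [0, -1340/23, -170/23, 1040/23]
2 nonzero rows, so rank(MC) = 2.

2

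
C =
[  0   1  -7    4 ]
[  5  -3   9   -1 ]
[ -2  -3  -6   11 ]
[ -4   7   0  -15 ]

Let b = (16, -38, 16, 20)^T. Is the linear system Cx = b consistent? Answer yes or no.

Row reduce the augmented matrix [C | b].
Swap R1 ↔ R2
R3 ← R3 + (2/5)·R1: [0, -21/5, -12/5, 53/5, 4/5]
R4 ← R4 + (4/5)·R1: [0, 23/5, 36/5, -79/5, -52/5]
R3 ← R3 + (21/5)·R2: [0, 0, -159/5, 137/5, 68]
R4 ← R4 − (23/5)·R2: [0, 0, 197/5, -171/5, -84]
R4 ← R4 + (197/159)·R3: [0, 0, 0, -40/159, 40/159]
The echelon form has 4 nonzero rows, and every pivot lies in the first 4 columns, so rank(C) = rank([C|b]) = 4.
The system is consistent.

yes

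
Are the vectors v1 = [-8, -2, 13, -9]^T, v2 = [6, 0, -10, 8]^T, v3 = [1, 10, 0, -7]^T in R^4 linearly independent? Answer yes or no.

no

Form the matrix with these vectors as rows and row reduce.
R2 ← R2 + (3/4)·R1: [0, -3/2, -1/4, 5/4]
R3 ← R3 + (1/8)·R1: [0, 39/4, 13/8, -65/8]
R3 ← R3 + (13/2)·R2: [0, 0, 0, 0]
2 nonzero rows, so the 3 vectors span a space of dimension 2.
Since 2 < 3, the vectors are linearly dependent.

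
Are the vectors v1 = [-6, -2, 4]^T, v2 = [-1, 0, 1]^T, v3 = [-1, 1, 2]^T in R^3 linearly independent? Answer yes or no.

no

Form the matrix with these vectors as rows and row reduce.
R2 ← R2 − (1/6)·R1: [0, 1/3, 1/3]
R3 ← R3 − (1/6)·R1: [0, 4/3, 4/3]
R3 ← R3 − (4)·R2: [0, 0, 0]
2 nonzero rows, so the 3 vectors span a space of dimension 2.
Since 2 < 3, the vectors are linearly dependent.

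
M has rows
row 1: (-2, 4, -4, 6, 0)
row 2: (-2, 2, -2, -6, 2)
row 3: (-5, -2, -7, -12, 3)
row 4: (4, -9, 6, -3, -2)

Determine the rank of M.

3

Row reduce to echelon form.
R2 ← R2 − R1: [0, -2, 2, -12, 2]
R3 ← R3 − (5/2)·R1: [0, -12, 3, -27, 3]
R4 ← R4 + (2)·R1: [0, -1, -2, 9, -2]
R3 ← R3 − (6)·R2: [0, 0, -9, 45, -9]
R4 ← R4 − (1/2)·R2: [0, 0, -3, 15, -3]
R4 ← R4 − (1/3)·R3: [0, 0, 0, 0, 0]
Echelon form has 3 nonzero rows, so rank(M) = 3.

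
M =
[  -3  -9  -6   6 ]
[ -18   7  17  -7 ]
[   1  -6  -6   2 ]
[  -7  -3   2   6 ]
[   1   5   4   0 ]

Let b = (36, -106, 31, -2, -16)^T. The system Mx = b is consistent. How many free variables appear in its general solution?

Row reduce the augmented matrix [M | b].
R2 ← R2 − (6)·R1: [0, 61, 53, -43, -322]
R3 ← R3 + (1/3)·R1: [0, -9, -8, 4, 43]
R4 ← R4 − (7/3)·R1: [0, 18, 16, -8, -86]
R5 ← R5 + (1/3)·R1: [0, 2, 2, 2, -4]
R3 ← R3 + (9/61)·R2: [0, 0, -11/61, -143/61, -275/61]
R4 ← R4 − (18/61)·R2: [0, 0, 22/61, 286/61, 550/61]
R5 ← R5 − (2/61)·R2: [0, 0, 16/61, 208/61, 400/61]
R4 ← R4 + (2)·R3: [0, 0, 0, 0, 0]
R5 ← R5 + (16/11)·R3: [0, 0, 0, 0, 0]
The echelon form has 3 nonzero rows, and every pivot lies in the first 4 columns, so rank(M) = rank([M|b]) = 3.
The system is consistent.
Free variables = (unknowns) − (rank) = 4 − 3 = 1.

1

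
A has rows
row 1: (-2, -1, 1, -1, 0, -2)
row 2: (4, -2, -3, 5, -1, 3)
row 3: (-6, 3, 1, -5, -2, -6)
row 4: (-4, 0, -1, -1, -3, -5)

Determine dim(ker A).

Row reduce to echelon form.
R2 ← R2 + (2)·R1: [0, -4, -1, 3, -1, -1]
R3 ← R3 − (3)·R1: [0, 6, -2, -2, -2, 0]
R4 ← R4 − (2)·R1: [0, 2, -3, 1, -3, -1]
R3 ← R3 + (3/2)·R2: [0, 0, -7/2, 5/2, -7/2, -3/2]
R4 ← R4 + (1/2)·R2: [0, 0, -7/2, 5/2, -7/2, -3/2]
R4 ← R4 − R3: [0, 0, 0, 0, 0, 0]
3 nonzero rows, so rank(A) = 3.
A has 6 columns; by rank–nullity, nullity = 6 − 3 = 3.

3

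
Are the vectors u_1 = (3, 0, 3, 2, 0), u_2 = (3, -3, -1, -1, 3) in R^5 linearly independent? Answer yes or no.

Form the matrix with these vectors as rows and row reduce.
R2 ← R2 − R1: [0, -3, -4, -3, 3]
2 nonzero rows, so the 2 vectors span a space of dimension 2.
Since 2 = 2, the vectors are linearly independent.

yes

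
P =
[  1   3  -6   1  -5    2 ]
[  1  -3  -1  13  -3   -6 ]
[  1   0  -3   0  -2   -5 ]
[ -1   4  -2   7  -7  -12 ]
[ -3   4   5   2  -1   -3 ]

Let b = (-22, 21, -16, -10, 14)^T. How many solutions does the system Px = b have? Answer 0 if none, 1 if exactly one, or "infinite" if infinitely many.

Row reduce the augmented matrix [P | b].
R2 ← R2 − R1: [0, -6, 5, 12, 2, -8, 43]
R3 ← R3 − R1: [0, -3, 3, -1, 3, -7, 6]
R4 ← R4 + R1: [0, 7, -8, 8, -12, -10, -32]
R5 ← R5 + (3)·R1: [0, 13, -13, 5, -16, 3, -52]
R3 ← R3 − (1/2)·R2: [0, 0, 1/2, -7, 2, -3, -31/2]
R4 ← R4 + (7/6)·R2: [0, 0, -13/6, 22, -29/3, -58/3, 109/6]
R5 ← R5 + (13/6)·R2: [0, 0, -13/6, 31, -35/3, -43/3, 247/6]
R4 ← R4 + (13/3)·R3: [0, 0, 0, -25/3, -1, -97/3, -49]
R5 ← R5 + (13/3)·R3: [0, 0, 0, 2/3, -3, -82/3, -26]
R5 ← R5 + (2/25)·R4: [0, 0, 0, 0, -77/25, -748/25, -748/25]
The echelon form has 5 nonzero rows, and every pivot lies in the first 6 columns, so rank(P) = rank([P|b]) = 5.
The system is consistent.
rank = 5 < 6 unknowns, so there are infinitely many solutions.

infinite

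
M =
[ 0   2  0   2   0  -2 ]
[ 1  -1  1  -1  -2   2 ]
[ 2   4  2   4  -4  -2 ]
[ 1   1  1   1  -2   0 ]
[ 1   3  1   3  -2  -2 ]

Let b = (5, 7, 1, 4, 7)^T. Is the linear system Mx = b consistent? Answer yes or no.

Row reduce the augmented matrix [M | b].
Swap R1 ↔ R2
R3 ← R3 − (2)·R1: [0, 6, 0, 6, 0, -6, -13]
R4 ← R4 − R1: [0, 2, 0, 2, 0, -2, -3]
R5 ← R5 − R1: [0, 4, 0, 4, 0, -4, 0]
R3 ← R3 − (3)·R2: [0, 0, 0, 0, 0, 0, -28]
R4 ← R4 − R2: [0, 0, 0, 0, 0, 0, -8]
R5 ← R5 − (2)·R2: [0, 0, 0, 0, 0, 0, -10]
R4 ← R4 − (2/7)·R3: [0, 0, 0, 0, 0, 0, 0]
R5 ← R5 − (5/14)·R3: [0, 0, 0, 0, 0, 0, 0]
The echelon form has 3 nonzero rows; the last pivot sits in the augmented column, so rank(M) = 2 but rank([M|b]) = 3.
Since the ranks differ, the system is inconsistent.

no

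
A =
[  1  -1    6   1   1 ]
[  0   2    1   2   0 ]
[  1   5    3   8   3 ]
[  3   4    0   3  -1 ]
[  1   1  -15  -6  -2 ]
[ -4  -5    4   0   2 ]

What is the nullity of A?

Row reduce to echelon form.
R3 ← R3 − R1: [0, 6, -3, 7, 2]
R4 ← R4 − (3)·R1: [0, 7, -18, 0, -4]
R5 ← R5 − R1: [0, 2, -21, -7, -3]
R6 ← R6 + (4)·R1: [0, -9, 28, 4, 6]
R3 ← R3 − (3)·R2: [0, 0, -6, 1, 2]
R4 ← R4 − (7/2)·R2: [0, 0, -43/2, -7, -4]
R5 ← R5 − R2: [0, 0, -22, -9, -3]
R6 ← R6 + (9/2)·R2: [0, 0, 65/2, 13, 6]
R4 ← R4 − (43/12)·R3: [0, 0, 0, -127/12, -67/6]
R5 ← R5 − (11/3)·R3: [0, 0, 0, -38/3, -31/3]
R6 ← R6 + (65/12)·R3: [0, 0, 0, 221/12, 101/6]
R5 ← R5 − (152/127)·R4: [0, 0, 0, 0, 385/127]
R6 ← R6 + (221/127)·R4: [0, 0, 0, 0, -330/127]
R6 ← R6 + (6/7)·R5: [0, 0, 0, 0, 0]
5 nonzero rows, so rank(A) = 5.
A has 5 columns; by rank–nullity, nullity = 5 − 5 = 0.

0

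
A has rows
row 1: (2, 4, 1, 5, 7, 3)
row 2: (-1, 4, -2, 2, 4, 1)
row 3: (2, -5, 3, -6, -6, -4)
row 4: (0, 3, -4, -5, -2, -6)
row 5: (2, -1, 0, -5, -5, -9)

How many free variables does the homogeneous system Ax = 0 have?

Row reduce to echelon form.
R2 ← R2 + (1/2)·R1: [0, 6, -3/2, 9/2, 15/2, 5/2]
R3 ← R3 − R1: [0, -9, 2, -11, -13, -7]
R5 ← R5 − R1: [0, -5, -1, -10, -12, -12]
R3 ← R3 + (3/2)·R2: [0, 0, -1/4, -17/4, -7/4, -13/4]
R4 ← R4 − (1/2)·R2: [0, 0, -13/4, -29/4, -23/4, -29/4]
R5 ← R5 + (5/6)·R2: [0, 0, -9/4, -25/4, -23/4, -119/12]
R4 ← R4 − (13)·R3: [0, 0, 0, 48, 17, 35]
R5 ← R5 − (9)·R3: [0, 0, 0, 32, 10, 58/3]
R5 ← R5 − (2/3)·R4: [0, 0, 0, 0, -4/3, -4]
5 nonzero rows, so rank(A) = 5.
A has 6 columns; by rank–nullity, nullity = 6 − 5 = 1.

1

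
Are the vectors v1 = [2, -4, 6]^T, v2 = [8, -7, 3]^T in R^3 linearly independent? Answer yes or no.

yes

Form the matrix with these vectors as rows and row reduce.
R2 ← R2 − (4)·R1: [0, 9, -21]
2 nonzero rows, so the 2 vectors span a space of dimension 2.
Since 2 = 2, the vectors are linearly independent.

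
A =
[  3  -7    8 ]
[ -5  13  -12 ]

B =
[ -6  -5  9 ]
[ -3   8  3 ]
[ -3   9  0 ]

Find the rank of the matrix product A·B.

First compute AB:
[[-21,   1,   6],
 [ 27,  21,  -6]]
Now row reduce the product.
R2 ← R2 + (9/7)·R1: [0, 156/7, 12/7]
2 nonzero rows, so rank(AB) = 2.

2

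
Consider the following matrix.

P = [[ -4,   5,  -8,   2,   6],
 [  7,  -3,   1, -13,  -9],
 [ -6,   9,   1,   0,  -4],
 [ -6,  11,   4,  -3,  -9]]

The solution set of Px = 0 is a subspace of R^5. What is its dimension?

Row reduce to echelon form.
R2 ← R2 + (7/4)·R1: [0, 23/4, -13, -19/2, 3/2]
R3 ← R3 − (3/2)·R1: [0, 3/2, 13, -3, -13]
R4 ← R4 − (3/2)·R1: [0, 7/2, 16, -6, -18]
R3 ← R3 − (6/23)·R2: [0, 0, 377/23, -12/23, -308/23]
R4 ← R4 − (14/23)·R2: [0, 0, 550/23, -5/23, -435/23]
R4 ← R4 − (550/377)·R3: [0, 0, 0, 205/377, 235/377]
4 nonzero rows, so rank(P) = 4.
P has 5 columns; by rank–nullity, nullity = 5 − 4 = 1.

1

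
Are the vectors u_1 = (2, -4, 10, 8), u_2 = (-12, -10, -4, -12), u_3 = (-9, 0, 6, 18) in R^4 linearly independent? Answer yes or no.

Form the matrix with these vectors as rows and row reduce.
R2 ← R2 + (6)·R1: [0, -34, 56, 36]
R3 ← R3 + (9/2)·R1: [0, -18, 51, 54]
R3 ← R3 − (9/17)·R2: [0, 0, 363/17, 594/17]
3 nonzero rows, so the 3 vectors span a space of dimension 3.
Since 3 = 3, the vectors are linearly independent.

yes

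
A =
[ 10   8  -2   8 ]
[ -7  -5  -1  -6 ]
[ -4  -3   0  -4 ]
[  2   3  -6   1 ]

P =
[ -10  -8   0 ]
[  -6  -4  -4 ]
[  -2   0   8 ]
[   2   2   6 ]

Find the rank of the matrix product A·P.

First compute AP:
[[-128, -96,   0],
 [ 90,  64, -24],
 [ 50,  36, -12],
 [-24, -26, -54]]
Now row reduce the product.
R2 ← R2 + (45/64)·R1: [0, -7/2, -24]
R3 ← R3 + (25/64)·R1: [0, -3/2, -12]
R4 ← R4 − (3/16)·R1: [0, -8, -54]
R3 ← R3 − (3/7)·R2: [0, 0, -12/7]
R4 ← R4 − (16/7)·R2: [0, 0, 6/7]
R4 ← R4 + (1/2)·R3: [0, 0, 0]
3 nonzero rows, so rank(AP) = 3.

3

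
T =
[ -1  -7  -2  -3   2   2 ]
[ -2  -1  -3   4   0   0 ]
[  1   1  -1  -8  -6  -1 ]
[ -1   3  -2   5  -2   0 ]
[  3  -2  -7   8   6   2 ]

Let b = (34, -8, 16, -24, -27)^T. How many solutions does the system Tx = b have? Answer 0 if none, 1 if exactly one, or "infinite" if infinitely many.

infinite

Row reduce the augmented matrix [T | b].
R2 ← R2 − (2)·R1: [0, 13, 1, 10, -4, -4, -76]
R3 ← R3 + R1: [0, -6, -3, -11, -4, 1, 50]
R4 ← R4 − R1: [0, 10, 0, 8, -4, -2, -58]
R5 ← R5 + (3)·R1: [0, -23, -13, -1, 12, 8, 75]
R3 ← R3 + (6/13)·R2: [0, 0, -33/13, -83/13, -76/13, -11/13, 194/13]
R4 ← R4 − (10/13)·R2: [0, 0, -10/13, 4/13, -12/13, 14/13, 6/13]
R5 ← R5 + (23/13)·R2: [0, 0, -146/13, 217/13, 64/13, 12/13, -773/13]
R4 ← R4 − (10/33)·R3: [0, 0, 0, 74/33, 28/33, 4/3, -134/33]
R5 ← R5 − (146/33)·R3: [0, 0, 0, 1483/33, 1016/33, 14/3, -4141/33]
R5 ← R5 − (1483/74)·R4: [0, 0, 0, 0, 510/37, -816/37, -1632/37]
The echelon form has 5 nonzero rows, and every pivot lies in the first 6 columns, so rank(T) = rank([T|b]) = 5.
The system is consistent.
rank = 5 < 6 unknowns, so there are infinitely many solutions.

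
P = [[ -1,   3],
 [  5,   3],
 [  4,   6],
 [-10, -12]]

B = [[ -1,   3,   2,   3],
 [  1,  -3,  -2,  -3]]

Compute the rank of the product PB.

1

First compute PB:
[[  4, -12,  -8, -12],
 [ -2,   6,   4,   6],
 [  2,  -6,  -4,  -6],
 [ -2,   6,   4,   6]]
Now row reduce the product.
R2 ← R2 + (1/2)·R1: [0, 0, 0, 0]
R3 ← R3 − (1/2)·R1: [0, 0, 0, 0]
R4 ← R4 + (1/2)·R1: [0, 0, 0, 0]
1 nonzero row, so rank(PB) = 1.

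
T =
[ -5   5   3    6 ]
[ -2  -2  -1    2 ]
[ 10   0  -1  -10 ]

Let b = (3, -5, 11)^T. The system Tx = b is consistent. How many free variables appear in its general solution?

Row reduce the augmented matrix [T | b].
R2 ← R2 − (2/5)·R1: [0, -4, -11/5, -2/5, -31/5]
R3 ← R3 + (2)·R1: [0, 10, 5, 2, 17]
R3 ← R3 + (5/2)·R2: [0, 0, -1/2, 1, 3/2]
The echelon form has 3 nonzero rows, and every pivot lies in the first 4 columns, so rank(T) = rank([T|b]) = 3.
The system is consistent.
Free variables = (unknowns) − (rank) = 4 − 3 = 1.

1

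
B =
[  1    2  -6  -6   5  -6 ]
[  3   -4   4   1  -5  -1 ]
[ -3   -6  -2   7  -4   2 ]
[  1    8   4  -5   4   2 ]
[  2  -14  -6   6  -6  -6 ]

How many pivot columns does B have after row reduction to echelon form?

4

Row reduce to echelon form.
R2 ← R2 − (3)·R1: [0, -10, 22, 19, -20, 17]
R3 ← R3 + (3)·R1: [0, 0, -20, -11, 11, -16]
R4 ← R4 − R1: [0, 6, 10, 1, -1, 8]
R5 ← R5 − (2)·R1: [0, -18, 6, 18, -16, 6]
R4 ← R4 + (3/5)·R2: [0, 0, 116/5, 62/5, -13, 91/5]
R5 ← R5 − (9/5)·R2: [0, 0, -168/5, -81/5, 20, -123/5]
R4 ← R4 + (29/25)·R3: [0, 0, 0, -9/25, -6/25, -9/25]
R5 ← R5 − (42/25)·R3: [0, 0, 0, 57/25, 38/25, 57/25]
R5 ← R5 + (19/3)·R4: [0, 0, 0, 0, 0, 0]
Echelon form has 4 nonzero rows, so rank(B) = 4.
Each nonzero row contributes one pivot column: 4 pivot columns.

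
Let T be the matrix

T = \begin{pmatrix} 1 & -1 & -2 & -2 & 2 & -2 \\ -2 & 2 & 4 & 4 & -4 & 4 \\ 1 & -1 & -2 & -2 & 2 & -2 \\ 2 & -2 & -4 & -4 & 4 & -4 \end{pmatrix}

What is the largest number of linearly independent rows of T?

Row reduce to echelon form.
R2 ← R2 + (2)·R1: [0, 0, 0, 0, 0, 0]
R3 ← R3 − R1: [0, 0, 0, 0, 0, 0]
R4 ← R4 − (2)·R1: [0, 0, 0, 0, 0, 0]
Echelon form has 1 nonzero row, so rank(T) = 1.
The rank gives the maximum number of linearly independent rows: 1.

1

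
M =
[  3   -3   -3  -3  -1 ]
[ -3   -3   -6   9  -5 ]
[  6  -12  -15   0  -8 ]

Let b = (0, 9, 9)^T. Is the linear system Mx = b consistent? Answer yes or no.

yes

Row reduce the augmented matrix [M | b].
R2 ← R2 + R1: [0, -6, -9, 6, -6, 9]
R3 ← R3 − (2)·R1: [0, -6, -9, 6, -6, 9]
R3 ← R3 − R2: [0, 0, 0, 0, 0, 0]
The echelon form has 2 nonzero rows, and every pivot lies in the first 5 columns, so rank(M) = rank([M|b]) = 2.
The system is consistent.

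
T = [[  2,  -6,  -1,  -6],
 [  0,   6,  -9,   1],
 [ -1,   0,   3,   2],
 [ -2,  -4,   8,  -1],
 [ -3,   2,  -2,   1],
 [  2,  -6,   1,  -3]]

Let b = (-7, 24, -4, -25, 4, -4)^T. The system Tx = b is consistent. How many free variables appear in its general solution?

Row reduce the augmented matrix [T | b].
R3 ← R3 + (1/2)·R1: [0, -3, 5/2, -1, -15/2]
R4 ← R4 + R1: [0, -10, 7, -7, -32]
R5 ← R5 + (3/2)·R1: [0, -7, -7/2, -8, -13/2]
R6 ← R6 − R1: [0, 0, 2, 3, 3]
R3 ← R3 + (1/2)·R2: [0, 0, -2, -1/2, 9/2]
R4 ← R4 + (5/3)·R2: [0, 0, -8, -16/3, 8]
R5 ← R5 + (7/6)·R2: [0, 0, -14, -41/6, 43/2]
R4 ← R4 − (4)·R3: [0, 0, 0, -10/3, -10]
R5 ← R5 − (7)·R3: [0, 0, 0, -10/3, -10]
R6 ← R6 + R3: [0, 0, 0, 5/2, 15/2]
R5 ← R5 − R4: [0, 0, 0, 0, 0]
R6 ← R6 + (3/4)·R4: [0, 0, 0, 0, 0]
The echelon form has 4 nonzero rows, and every pivot lies in the first 4 columns, so rank(T) = rank([T|b]) = 4.
The system is consistent.
Free variables = (unknowns) − (rank) = 4 − 4 = 0.

0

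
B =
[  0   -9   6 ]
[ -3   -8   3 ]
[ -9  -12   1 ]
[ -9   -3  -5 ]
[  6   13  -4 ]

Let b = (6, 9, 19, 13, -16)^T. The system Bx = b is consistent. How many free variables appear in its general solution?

Row reduce the augmented matrix [B | b].
Swap R1 ↔ R2
R3 ← R3 − (3)·R1: [0, 12, -8, -8]
R4 ← R4 − (3)·R1: [0, 21, -14, -14]
R5 ← R5 + (2)·R1: [0, -3, 2, 2]
R3 ← R3 + (4/3)·R2: [0, 0, 0, 0]
R4 ← R4 + (7/3)·R2: [0, 0, 0, 0]
R5 ← R5 − (1/3)·R2: [0, 0, 0, 0]
The echelon form has 2 nonzero rows, and every pivot lies in the first 3 columns, so rank(B) = rank([B|b]) = 2.
The system is consistent.
Free variables = (unknowns) − (rank) = 3 − 2 = 1.

1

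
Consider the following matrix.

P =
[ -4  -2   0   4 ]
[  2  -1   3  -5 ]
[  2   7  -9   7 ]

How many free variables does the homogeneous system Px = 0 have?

Row reduce to echelon form.
R2 ← R2 + (1/2)·R1: [0, -2, 3, -3]
R3 ← R3 + (1/2)·R1: [0, 6, -9, 9]
R3 ← R3 + (3)·R2: [0, 0, 0, 0]
2 nonzero rows, so rank(P) = 2.
P has 4 columns; by rank–nullity, nullity = 4 − 2 = 2.

2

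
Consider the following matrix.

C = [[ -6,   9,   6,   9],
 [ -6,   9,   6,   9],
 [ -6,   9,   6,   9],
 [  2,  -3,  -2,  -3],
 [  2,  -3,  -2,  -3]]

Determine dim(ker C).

Row reduce to echelon form.
R2 ← R2 − R1: [0, 0, 0, 0]
R3 ← R3 − R1: [0, 0, 0, 0]
R4 ← R4 + (1/3)·R1: [0, 0, 0, 0]
R5 ← R5 + (1/3)·R1: [0, 0, 0, 0]
1 nonzero row, so rank(C) = 1.
C has 4 columns; by rank–nullity, nullity = 4 − 1 = 3.

3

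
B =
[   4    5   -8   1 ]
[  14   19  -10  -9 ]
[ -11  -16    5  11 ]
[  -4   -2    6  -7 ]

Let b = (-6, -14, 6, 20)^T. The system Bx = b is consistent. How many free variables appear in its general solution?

1

Row reduce the augmented matrix [B | b].
R2 ← R2 − (7/2)·R1: [0, 3/2, 18, -25/2, 7]
R3 ← R3 + (11/4)·R1: [0, -9/4, -17, 55/4, -21/2]
R4 ← R4 + R1: [0, 3, -2, -6, 14]
R3 ← R3 + (3/2)·R2: [0, 0, 10, -5, 0]
R4 ← R4 − (2)·R2: [0, 0, -38, 19, 0]
R4 ← R4 + (19/5)·R3: [0, 0, 0, 0, 0]
The echelon form has 3 nonzero rows, and every pivot lies in the first 4 columns, so rank(B) = rank([B|b]) = 3.
The system is consistent.
Free variables = (unknowns) − (rank) = 4 − 3 = 1.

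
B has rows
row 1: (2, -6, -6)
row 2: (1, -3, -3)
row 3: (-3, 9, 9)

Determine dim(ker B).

Row reduce to echelon form.
R2 ← R2 − (1/2)·R1: [0, 0, 0]
R3 ← R3 + (3/2)·R1: [0, 0, 0]
1 nonzero row, so rank(B) = 1.
B has 3 columns; by rank–nullity, nullity = 3 − 1 = 2.

2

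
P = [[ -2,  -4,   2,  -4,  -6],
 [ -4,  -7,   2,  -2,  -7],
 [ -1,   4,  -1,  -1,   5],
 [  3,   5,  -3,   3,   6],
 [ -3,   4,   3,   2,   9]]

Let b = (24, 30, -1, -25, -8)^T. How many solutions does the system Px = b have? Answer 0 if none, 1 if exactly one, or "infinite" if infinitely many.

Row reduce the augmented matrix [P | b].
R2 ← R2 − (2)·R1: [0, 1, -2, 6, 5, -18]
R3 ← R3 − (1/2)·R1: [0, 6, -2, 1, 8, -13]
R4 ← R4 + (3/2)·R1: [0, -1, 0, -3, -3, 11]
R5 ← R5 − (3/2)·R1: [0, 10, 0, 8, 18, -44]
R3 ← R3 − (6)·R2: [0, 0, 10, -35, -22, 95]
R4 ← R4 + R2: [0, 0, -2, 3, 2, -7]
R5 ← R5 − (10)·R2: [0, 0, 20, -52, -32, 136]
R4 ← R4 + (1/5)·R3: [0, 0, 0, -4, -12/5, 12]
R5 ← R5 − (2)·R3: [0, 0, 0, 18, 12, -54]
R5 ← R5 + (9/2)·R4: [0, 0, 0, 0, 6/5, 0]
The echelon form has 5 nonzero rows, and every pivot lies in the first 5 columns, so rank(P) = rank([P|b]) = 5.
The system is consistent.
rank = 5 = number of unknowns, so the solution is unique.

1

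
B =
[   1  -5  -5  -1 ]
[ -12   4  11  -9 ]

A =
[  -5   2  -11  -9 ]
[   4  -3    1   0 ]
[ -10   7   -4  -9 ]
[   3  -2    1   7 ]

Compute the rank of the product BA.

2

First compute BA:
[[ 22, -16,   3,  29],
 [-61,  59,  83, -54]]
Now row reduce the product.
R2 ← R2 + (61/22)·R1: [0, 161/11, 2009/22, 581/22]
2 nonzero rows, so rank(BA) = 2.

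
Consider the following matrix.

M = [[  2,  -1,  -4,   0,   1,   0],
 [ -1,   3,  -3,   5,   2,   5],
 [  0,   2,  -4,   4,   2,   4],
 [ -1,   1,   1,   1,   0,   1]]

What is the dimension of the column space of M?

Row reduce to echelon form.
R2 ← R2 + (1/2)·R1: [0, 5/2, -5, 5, 5/2, 5]
R4 ← R4 + (1/2)·R1: [0, 1/2, -1, 1, 1/2, 1]
R3 ← R3 − (4/5)·R2: [0, 0, 0, 0, 0, 0]
R4 ← R4 − (1/5)·R2: [0, 0, 0, 0, 0, 0]
Echelon form has 2 nonzero rows, so rank(M) = 2.
The column space has dimension equal to the rank: 2.

2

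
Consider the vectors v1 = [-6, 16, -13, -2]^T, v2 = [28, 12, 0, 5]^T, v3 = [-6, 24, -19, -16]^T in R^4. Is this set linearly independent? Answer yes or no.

yes

Form the matrix with these vectors as rows and row reduce.
R2 ← R2 + (14/3)·R1: [0, 260/3, -182/3, -13/3]
R3 ← R3 − R1: [0, 8, -6, -14]
R3 ← R3 − (6/65)·R2: [0, 0, -2/5, -68/5]
3 nonzero rows, so the 3 vectors span a space of dimension 3.
Since 3 = 3, the vectors are linearly independent.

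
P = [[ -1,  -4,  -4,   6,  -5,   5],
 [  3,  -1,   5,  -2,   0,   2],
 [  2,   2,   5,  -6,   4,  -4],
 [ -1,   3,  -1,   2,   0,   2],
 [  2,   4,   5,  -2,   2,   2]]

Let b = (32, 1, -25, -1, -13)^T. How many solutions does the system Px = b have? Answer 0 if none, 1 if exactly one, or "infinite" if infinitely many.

Row reduce the augmented matrix [P | b].
R2 ← R2 + (3)·R1: [0, -13, -7, 16, -15, 17, 97]
R3 ← R3 + (2)·R1: [0, -6, -3, 6, -6, 6, 39]
R4 ← R4 − R1: [0, 7, 3, -4, 5, -3, -33]
R5 ← R5 + (2)·R1: [0, -4, -3, 10, -8, 12, 51]
R3 ← R3 − (6/13)·R2: [0, 0, 3/13, -18/13, 12/13, -24/13, -75/13]
R4 ← R4 + (7/13)·R2: [0, 0, -10/13, 60/13, -40/13, 80/13, 250/13]
R5 ← R5 − (4/13)·R2: [0, 0, -11/13, 66/13, -44/13, 88/13, 275/13]
R4 ← R4 + (10/3)·R3: [0, 0, 0, 0, 0, 0, 0]
R5 ← R5 + (11/3)·R3: [0, 0, 0, 0, 0, 0, 0]
The echelon form has 3 nonzero rows, and every pivot lies in the first 6 columns, so rank(P) = rank([P|b]) = 3.
The system is consistent.
rank = 3 < 6 unknowns, so there are infinitely many solutions.

infinite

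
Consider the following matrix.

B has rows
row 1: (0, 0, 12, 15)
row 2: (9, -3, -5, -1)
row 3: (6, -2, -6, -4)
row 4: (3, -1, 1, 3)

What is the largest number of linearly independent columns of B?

2

Row reduce to echelon form.
Swap R1 ↔ R2
R3 ← R3 − (2/3)·R1: [0, 0, -8/3, -10/3]
R4 ← R4 − (1/3)·R1: [0, 0, 8/3, 10/3]
R3 ← R3 + (2/9)·R2: [0, 0, 0, 0]
R4 ← R4 − (2/9)·R2: [0, 0, 0, 0]
Echelon form has 2 nonzero rows, so rank(B) = 2.
The rank gives the maximum number of linearly independent columns: 2.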